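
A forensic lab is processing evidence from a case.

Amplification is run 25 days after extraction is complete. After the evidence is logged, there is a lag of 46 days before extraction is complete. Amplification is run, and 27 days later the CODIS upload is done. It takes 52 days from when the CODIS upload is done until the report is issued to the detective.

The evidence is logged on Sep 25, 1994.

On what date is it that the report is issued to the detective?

Feb 22, 1995

The evidence is logged: Sep 25, 1994.
Extraction is complete: Sep 25, 1994 + 46 days = Nov 10, 1994.
Amplification is run: Nov 10, 1994 + 25 days = Dec 5, 1994.
The CODIS upload is done: Dec 5, 1994 + 27 days = Jan 1, 1995.
The report is issued to the detective: Jan 1, 1995 + 52 days = Feb 22, 1995.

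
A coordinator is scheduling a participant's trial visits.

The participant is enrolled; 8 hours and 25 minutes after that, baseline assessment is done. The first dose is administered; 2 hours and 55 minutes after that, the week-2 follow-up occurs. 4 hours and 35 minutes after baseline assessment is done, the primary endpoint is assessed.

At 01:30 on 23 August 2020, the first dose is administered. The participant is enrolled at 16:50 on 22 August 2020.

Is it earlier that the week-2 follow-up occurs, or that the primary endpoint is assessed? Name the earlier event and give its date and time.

The week-2 follow-up occurs — 04:25 on 23 August 2020

The first dose is administered: 01:30 Aug 23, 2020.
The week-2 follow-up occurs: 01:30 Aug 23, 2020 + 2h55m = 04:25 Aug 23, 2020.
The participant is enrolled: 16:50 Aug 22, 2020.
Baseline assessment is done: 16:50 Aug 22, 2020 + 8h25m = 01:15 Aug 23, 2020.
The primary endpoint is assessed: 01:15 Aug 23, 2020 + 4h35m = 05:50 Aug 23, 2020.
Comparing: the week-2 follow-up occurs at 04:25 Aug 23, 2020 vs the primary endpoint is assessed at 05:50 Aug 23, 2020. Earlier: the week-2 follow-up occurs.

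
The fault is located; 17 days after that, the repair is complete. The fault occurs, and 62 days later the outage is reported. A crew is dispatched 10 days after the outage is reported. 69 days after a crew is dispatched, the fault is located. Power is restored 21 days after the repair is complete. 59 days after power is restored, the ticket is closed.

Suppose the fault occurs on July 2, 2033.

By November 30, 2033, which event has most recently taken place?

The fault occurs: Jul 2, 2033.
The outage is reported: Jul 2, 2033 + 62 days = Sep 2, 2033.
A crew is dispatched: Sep 2, 2033 + 10 days = Sep 12, 2033.
The fault is located: Sep 12, 2033 + 69 days = Nov 20, 2033.
The repair is complete: Nov 20, 2033 + 17 days = Dec 7, 2033.
Power is restored: Dec 7, 2033 + 21 days = Dec 28, 2033.
The ticket is closed: Dec 28, 2033 + 59 days = Feb 25, 2034.
Nov 30, 2033 falls between when the fault is located (Nov 20, 2033) and when the repair is complete (Dec 7, 2033).

The fault is located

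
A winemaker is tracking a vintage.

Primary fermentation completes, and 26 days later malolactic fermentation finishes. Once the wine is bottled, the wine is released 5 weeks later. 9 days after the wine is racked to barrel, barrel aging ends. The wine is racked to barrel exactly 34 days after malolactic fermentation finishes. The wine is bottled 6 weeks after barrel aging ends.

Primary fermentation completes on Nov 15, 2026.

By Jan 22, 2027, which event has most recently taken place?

The wine is racked to barrel

Primary fermentation completes: Nov 15, 2026.
Malolactic fermentation finishes: Nov 15, 2026 + 26 days = Dec 11, 2026.
The wine is racked to barrel: Dec 11, 2026 + 34 days = Jan 14, 2027.
Barrel aging ends: Jan 14, 2027 + 9 days = Jan 23, 2027.
The wine is bottled: Jan 23, 2027 + 6 weeks = Mar 6, 2027.
The wine is released: Mar 6, 2027 + 5 weeks = Apr 10, 2027.
Jan 22, 2027 falls between when the wine is racked to barrel (Jan 14, 2027) and when barrel aging ends (Jan 23, 2027).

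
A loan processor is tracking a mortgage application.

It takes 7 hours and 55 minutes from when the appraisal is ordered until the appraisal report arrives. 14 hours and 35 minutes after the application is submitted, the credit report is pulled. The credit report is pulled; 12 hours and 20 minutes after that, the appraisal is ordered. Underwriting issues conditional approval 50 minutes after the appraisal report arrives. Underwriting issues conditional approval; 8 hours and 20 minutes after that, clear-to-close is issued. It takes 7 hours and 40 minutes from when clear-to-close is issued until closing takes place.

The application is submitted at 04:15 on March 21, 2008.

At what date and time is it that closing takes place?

07:55 on March 23, 2008

The application is submitted: 04:15 Mar 21, 2008.
The credit report is pulled: 04:15 Mar 21, 2008 + 14h35m = 18:50 Mar 21, 2008.
The appraisal is ordered: 18:50 Mar 21, 2008 + 12h20m = 07:10 Mar 22, 2008.
The appraisal report arrives: 07:10 Mar 22, 2008 + 7h55m = 15:05 Mar 22, 2008.
Underwriting issues conditional approval: 15:05 Mar 22, 2008 + 50m = 15:55 Mar 22, 2008.
Clear-to-close is issued: 15:55 Mar 22, 2008 + 8h20m = 00:15 Mar 23, 2008.
Closing takes place: 00:15 Mar 23, 2008 + 7h40m = 07:55 Mar 23, 2008.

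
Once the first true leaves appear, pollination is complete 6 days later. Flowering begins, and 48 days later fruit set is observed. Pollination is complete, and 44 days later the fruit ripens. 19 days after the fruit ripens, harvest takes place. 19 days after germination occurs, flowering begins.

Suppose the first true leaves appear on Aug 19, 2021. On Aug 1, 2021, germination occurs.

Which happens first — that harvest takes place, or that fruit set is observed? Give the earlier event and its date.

Fruit set is observed — Oct 7, 2021

The first true leaves appear: Aug 19, 2021.
Pollination is complete: Aug 19, 2021 + 6 days = Aug 25, 2021.
The fruit ripens: Aug 25, 2021 + 44 days = Oct 8, 2021.
Harvest takes place: Oct 8, 2021 + 19 days = Oct 27, 2021.
Germination occurs: Aug 1, 2021.
Flowering begins: Aug 1, 2021 + 19 days = Aug 20, 2021.
Fruit set is observed: Aug 20, 2021 + 48 days = Oct 7, 2021.
Comparing: harvest takes place on Oct 27, 2021 vs fruit set is observed on Oct 7, 2021. Earlier: fruit set is observed.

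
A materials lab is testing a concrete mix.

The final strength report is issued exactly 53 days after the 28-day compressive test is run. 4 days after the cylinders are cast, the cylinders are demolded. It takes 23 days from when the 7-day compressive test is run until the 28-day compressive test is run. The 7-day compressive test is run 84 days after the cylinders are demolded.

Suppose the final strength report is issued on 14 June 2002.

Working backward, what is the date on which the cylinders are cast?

1 January 2002

The final strength report is issued: Jun 14, 2002.
The 28-day compressive test is run: Jun 14, 2002 − 53 days = Apr 22, 2002.
The 7-day compressive test is run: Apr 22, 2002 − 23 days = Mar 30, 2002.
The cylinders are demolded: Mar 30, 2002 − 84 days = Jan 5, 2002.
The cylinders are cast: Jan 5, 2002 − 4 days = Jan 1, 2002.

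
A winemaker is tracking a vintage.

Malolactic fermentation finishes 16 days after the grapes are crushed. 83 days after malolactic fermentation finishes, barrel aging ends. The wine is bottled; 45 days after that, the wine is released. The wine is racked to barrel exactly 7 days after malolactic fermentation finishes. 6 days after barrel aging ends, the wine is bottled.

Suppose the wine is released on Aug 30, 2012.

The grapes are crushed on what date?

The wine is released: Aug 30, 2012.
The wine is bottled: Aug 30, 2012 − 45 days = Jul 16, 2012.
Barrel aging ends: Jul 16, 2012 − 6 days = Jul 10, 2012.
Malolactic fermentation finishes: Jul 10, 2012 − 83 days = Apr 18, 2012.
The grapes are crushed: Apr 18, 2012 − 16 days = Apr 2, 2012.

Apr 2, 2012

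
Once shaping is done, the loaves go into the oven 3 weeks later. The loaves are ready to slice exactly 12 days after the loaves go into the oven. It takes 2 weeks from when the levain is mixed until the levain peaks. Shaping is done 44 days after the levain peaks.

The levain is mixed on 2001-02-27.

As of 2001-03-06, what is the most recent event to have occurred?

The levain is mixed: Feb 27, 2001.
The levain peaks: Feb 27, 2001 + 2 weeks = Mar 13, 2001.
Shaping is done: Mar 13, 2001 + 44 days = Apr 26, 2001.
The loaves go into the oven: Apr 26, 2001 + 3 weeks = May 17, 2001.
The loaves are ready to slice: May 17, 2001 + 12 days = May 29, 2001.
Mar 6, 2001 falls between when the levain is mixed (Feb 27, 2001) and when the levain peaks (Mar 13, 2001).

The levain is mixed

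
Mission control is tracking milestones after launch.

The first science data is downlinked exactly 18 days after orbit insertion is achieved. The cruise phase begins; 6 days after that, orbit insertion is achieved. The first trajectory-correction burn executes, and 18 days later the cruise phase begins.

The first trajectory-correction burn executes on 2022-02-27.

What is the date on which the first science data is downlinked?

2022-04-10

The first trajectory-correction burn executes: Feb 27, 2022.
The cruise phase begins: Feb 27, 2022 + 18 days = Mar 17, 2022.
Orbit insertion is achieved: Mar 17, 2022 + 6 days = Mar 23, 2022.
The first science data is downlinked: Mar 23, 2022 + 18 days = Apr 10, 2022.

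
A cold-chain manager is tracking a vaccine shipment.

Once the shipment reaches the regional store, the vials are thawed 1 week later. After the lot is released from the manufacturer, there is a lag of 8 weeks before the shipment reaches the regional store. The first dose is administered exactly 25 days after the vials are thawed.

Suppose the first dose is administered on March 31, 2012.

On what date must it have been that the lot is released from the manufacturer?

January 3, 2012

The first dose is administered: Mar 31, 2012.
The vials are thawed: Mar 31, 2012 − 25 days = Mar 6, 2012.
The shipment reaches the regional store: Mar 6, 2012 − 1 week = Feb 28, 2012.
The lot is released from the manufacturer: Feb 28, 2012 − 8 weeks = Jan 3, 2012.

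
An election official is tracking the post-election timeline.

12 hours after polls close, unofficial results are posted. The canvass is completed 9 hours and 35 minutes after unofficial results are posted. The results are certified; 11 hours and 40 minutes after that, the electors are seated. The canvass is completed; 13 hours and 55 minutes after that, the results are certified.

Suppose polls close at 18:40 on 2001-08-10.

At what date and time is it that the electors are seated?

Polls close: 18:40 Aug 10, 2001.
Unofficial results are posted: 18:40 Aug 10, 2001 + 12h = 06:40 Aug 11, 2001.
The canvass is completed: 06:40 Aug 11, 2001 + 9h35m = 16:15 Aug 11, 2001.
The results are certified: 16:15 Aug 11, 2001 + 13h55m = 06:10 Aug 12, 2001.
The electors are seated: 06:10 Aug 12, 2001 + 11h40m = 17:50 Aug 12, 2001.

17:50 on 2001-08-12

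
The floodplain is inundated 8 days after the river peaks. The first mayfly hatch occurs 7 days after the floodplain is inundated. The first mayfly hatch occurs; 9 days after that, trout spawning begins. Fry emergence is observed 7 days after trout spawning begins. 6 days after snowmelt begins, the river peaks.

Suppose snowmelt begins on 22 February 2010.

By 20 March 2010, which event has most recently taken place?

The first mayfly hatch occurs

Snowmelt begins: Feb 22, 2010.
The river peaks: Feb 22, 2010 + 6 days = Feb 28, 2010.
The floodplain is inundated: Feb 28, 2010 + 8 days = Mar 8, 2010.
The first mayfly hatch occurs: Mar 8, 2010 + 7 days = Mar 15, 2010.
Trout spawning begins: Mar 15, 2010 + 9 days = Mar 24, 2010.
Fry emergence is observed: Mar 24, 2010 + 7 days = Mar 31, 2010.
Mar 20, 2010 falls between when the first mayfly hatch occurs (Mar 15, 2010) and when trout spawning begins (Mar 24, 2010).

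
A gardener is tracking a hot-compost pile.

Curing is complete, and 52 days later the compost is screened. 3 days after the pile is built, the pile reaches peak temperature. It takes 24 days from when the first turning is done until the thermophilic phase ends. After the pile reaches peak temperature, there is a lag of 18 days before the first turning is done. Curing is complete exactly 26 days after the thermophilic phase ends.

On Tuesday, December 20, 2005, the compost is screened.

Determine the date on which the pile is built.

Friday, August 19, 2005

The compost is screened: Dec 20, 2005.
Curing is complete: Dec 20, 2005 − 52 days = Oct 29, 2005.
The thermophilic phase ends: Oct 29, 2005 − 26 days = Oct 3, 2005.
The first turning is done: Oct 3, 2005 − 24 days = Sep 9, 2005.
The pile reaches peak temperature: Sep 9, 2005 − 18 days = Aug 22, 2005.
The pile is built: Aug 22, 2005 − 3 days = Aug 19, 2005.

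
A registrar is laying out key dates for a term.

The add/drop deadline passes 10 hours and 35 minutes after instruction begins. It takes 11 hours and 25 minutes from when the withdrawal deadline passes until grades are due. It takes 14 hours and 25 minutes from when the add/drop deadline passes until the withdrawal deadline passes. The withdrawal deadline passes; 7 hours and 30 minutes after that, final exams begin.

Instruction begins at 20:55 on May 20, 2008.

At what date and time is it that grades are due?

09:20 on May 22, 2008

Instruction begins: 20:55 May 20, 2008.
The add/drop deadline passes: 20:55 May 20, 2008 + 10h35m = 07:30 May 21, 2008.
The withdrawal deadline passes: 07:30 May 21, 2008 + 14h25m = 21:55 May 21, 2008.
Grades are due: 21:55 May 21, 2008 + 11h25m = 09:20 May 22, 2008.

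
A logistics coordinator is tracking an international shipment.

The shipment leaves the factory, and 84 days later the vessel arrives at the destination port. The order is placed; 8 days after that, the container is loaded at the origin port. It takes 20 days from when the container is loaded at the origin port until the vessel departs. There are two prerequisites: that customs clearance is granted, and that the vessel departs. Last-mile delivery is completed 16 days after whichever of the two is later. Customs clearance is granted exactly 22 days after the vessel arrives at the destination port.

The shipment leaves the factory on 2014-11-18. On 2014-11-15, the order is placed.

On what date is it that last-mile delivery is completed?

The shipment leaves the factory: Nov 18, 2014.
The vessel arrives at the destination port: Nov 18, 2014 + 84 days = Feb 10, 2015.
Customs clearance is granted: Feb 10, 2015 + 22 days = Mar 4, 2015.
The order is placed: Nov 15, 2014.
The container is loaded at the origin port: Nov 15, 2014 + 8 days = Nov 23, 2014.
The vessel departs: Nov 23, 2014 + 20 days = Dec 13, 2014.
Both prerequisites met — customs clearance is granted (Mar 4, 2015), the vessel departs (Dec 13, 2014); the later is Mar 4, 2015.
Last-mile delivery is completed: Mar 4, 2015 + 16 days = Mar 20, 2015.

2015-03-20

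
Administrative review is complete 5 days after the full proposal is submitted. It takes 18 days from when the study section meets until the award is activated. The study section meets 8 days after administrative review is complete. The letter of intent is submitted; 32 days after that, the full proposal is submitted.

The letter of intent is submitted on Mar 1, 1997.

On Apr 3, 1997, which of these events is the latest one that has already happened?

The letter of intent is submitted: Mar 1, 1997.
The full proposal is submitted: Mar 1, 1997 + 32 days = Apr 2, 1997.
Administrative review is complete: Apr 2, 1997 + 5 days = Apr 7, 1997.
The study section meets: Apr 7, 1997 + 8 days = Apr 15, 1997.
The award is activated: Apr 15, 1997 + 18 days = May 3, 1997.
Apr 3, 1997 falls between when the full proposal is submitted (Apr 2, 1997) and when administrative review is complete (Apr 7, 1997).

The full proposal is submitted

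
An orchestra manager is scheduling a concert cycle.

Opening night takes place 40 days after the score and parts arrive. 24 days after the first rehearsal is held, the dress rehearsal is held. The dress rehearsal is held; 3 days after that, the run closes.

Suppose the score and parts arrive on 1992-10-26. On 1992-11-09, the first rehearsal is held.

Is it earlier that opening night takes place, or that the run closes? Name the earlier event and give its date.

Opening night takes place — 1992-12-05

The score and parts arrive: Oct 26, 1992.
Opening night takes place: Oct 26, 1992 + 40 days = Dec 5, 1992.
The first rehearsal is held: Nov 9, 1992.
The dress rehearsal is held: Nov 9, 1992 + 24 days = Dec 3, 1992.
The run closes: Dec 3, 1992 + 3 days = Dec 6, 1992.
Comparing: opening night takes place on Dec 5, 1992 vs the run closes on Dec 6, 1992. Earlier: opening night takes place.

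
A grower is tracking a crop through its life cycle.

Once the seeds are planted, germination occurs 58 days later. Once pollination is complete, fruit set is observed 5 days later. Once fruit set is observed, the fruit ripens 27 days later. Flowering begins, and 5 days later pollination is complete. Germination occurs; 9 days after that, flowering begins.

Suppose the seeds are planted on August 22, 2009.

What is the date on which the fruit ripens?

December 4, 2009

The seeds are planted: Aug 22, 2009.
Germination occurs: Aug 22, 2009 + 58 days = Oct 19, 2009.
Flowering begins: Oct 19, 2009 + 9 days = Oct 28, 2009.
Pollination is complete: Oct 28, 2009 + 5 days = Nov 2, 2009.
Fruit set is observed: Nov 2, 2009 + 5 days = Nov 7, 2009.
The fruit ripens: Nov 7, 2009 + 27 days = Dec 4, 2009.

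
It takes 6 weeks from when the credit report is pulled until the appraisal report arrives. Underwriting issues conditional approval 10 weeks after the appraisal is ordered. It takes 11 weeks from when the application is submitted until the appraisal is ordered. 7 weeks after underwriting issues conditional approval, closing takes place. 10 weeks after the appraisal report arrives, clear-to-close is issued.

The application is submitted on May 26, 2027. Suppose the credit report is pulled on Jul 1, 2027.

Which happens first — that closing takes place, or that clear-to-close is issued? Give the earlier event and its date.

The application is submitted: May 26, 2027.
The appraisal is ordered: May 26, 2027 + 11 weeks = Aug 11, 2027.
Underwriting issues conditional approval: Aug 11, 2027 + 10 weeks = Oct 20, 2027.
Closing takes place: Oct 20, 2027 + 7 weeks = Dec 8, 2027.
The credit report is pulled: Jul 1, 2027.
The appraisal report arrives: Jul 1, 2027 + 6 weeks = Aug 12, 2027.
Clear-to-close is issued: Aug 12, 2027 + 10 weeks = Oct 21, 2027.
Comparing: closing takes place on Dec 8, 2027 vs clear-to-close is issued on Oct 21, 2027. Earlier: clear-to-close is issued.

Clear-to-close is issued — Oct 21, 2027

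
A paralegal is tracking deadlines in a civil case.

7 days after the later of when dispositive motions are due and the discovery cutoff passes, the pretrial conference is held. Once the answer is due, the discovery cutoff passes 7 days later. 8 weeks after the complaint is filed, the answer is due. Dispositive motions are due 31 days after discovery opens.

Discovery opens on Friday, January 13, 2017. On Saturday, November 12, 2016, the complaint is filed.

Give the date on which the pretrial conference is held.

Discovery opens: Jan 13, 2017.
Dispositive motions are due: Jan 13, 2017 + 31 days = Feb 13, 2017.
The complaint is filed: Nov 12, 2016.
The answer is due: Nov 12, 2016 + 8 weeks = Jan 7, 2017.
The discovery cutoff passes: Jan 7, 2017 + 7 days = Jan 14, 2017.
Both prerequisites met — dispositive motions are due (Feb 13, 2017), the discovery cutoff passes (Jan 14, 2017); the later is Feb 13, 2017.
The pretrial conference is held: Feb 13, 2017 + 7 days = Feb 20, 2017.

Monday, February 20, 2017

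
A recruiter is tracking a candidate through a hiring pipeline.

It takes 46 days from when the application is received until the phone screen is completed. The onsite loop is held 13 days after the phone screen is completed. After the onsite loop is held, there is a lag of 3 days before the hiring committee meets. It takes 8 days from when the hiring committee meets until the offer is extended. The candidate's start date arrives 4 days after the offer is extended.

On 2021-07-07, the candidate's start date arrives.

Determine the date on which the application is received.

2021-04-24

The candidate's start date arrives: Jul 7, 2021.
The offer is extended: Jul 7, 2021 − 4 days = Jul 3, 2021.
The hiring committee meets: Jul 3, 2021 − 8 days = Jun 25, 2021.
The onsite loop is held: Jun 25, 2021 − 3 days = Jun 22, 2021.
The phone screen is completed: Jun 22, 2021 − 13 days = Jun 9, 2021.
The application is received: Jun 9, 2021 − 46 days = Apr 24, 2021.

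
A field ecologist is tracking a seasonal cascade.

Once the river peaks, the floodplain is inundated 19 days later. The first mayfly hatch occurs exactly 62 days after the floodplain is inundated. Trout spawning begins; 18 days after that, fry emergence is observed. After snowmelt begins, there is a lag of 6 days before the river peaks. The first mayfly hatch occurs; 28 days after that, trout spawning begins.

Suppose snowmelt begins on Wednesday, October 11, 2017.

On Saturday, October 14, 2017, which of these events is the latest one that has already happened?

Snowmelt begins: Oct 11, 2017.
The river peaks: Oct 11, 2017 + 6 days = Oct 17, 2017.
The floodplain is inundated: Oct 17, 2017 + 19 days = Nov 5, 2017.
The first mayfly hatch occurs: Nov 5, 2017 + 62 days = Jan 6, 2018.
Trout spawning begins: Jan 6, 2018 + 28 days = Feb 3, 2018.
Fry emergence is observed: Feb 3, 2018 + 18 days = Feb 21, 2018.
Oct 14, 2017 falls between when snowmelt begins (Oct 11, 2017) and when the river peaks (Oct 17, 2017).

Snowmelt begins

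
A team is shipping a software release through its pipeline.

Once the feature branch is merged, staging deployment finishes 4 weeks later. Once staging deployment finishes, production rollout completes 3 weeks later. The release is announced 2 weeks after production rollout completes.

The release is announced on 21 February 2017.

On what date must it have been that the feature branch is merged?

The release is announced: Feb 21, 2017.
Production rollout completes: Feb 21, 2017 − 2 weeks = Feb 7, 2017.
Staging deployment finishes: Feb 7, 2017 − 3 weeks = Jan 17, 2017.
The feature branch is merged: Jan 17, 2017 − 4 weeks = Dec 20, 2016.

20 December 2016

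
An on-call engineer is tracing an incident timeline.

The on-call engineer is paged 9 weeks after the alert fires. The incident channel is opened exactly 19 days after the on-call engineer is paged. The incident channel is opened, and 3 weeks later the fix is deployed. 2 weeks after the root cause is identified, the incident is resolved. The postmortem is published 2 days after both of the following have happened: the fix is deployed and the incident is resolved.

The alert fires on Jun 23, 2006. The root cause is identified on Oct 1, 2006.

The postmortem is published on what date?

The alert fires: Jun 23, 2006.
The on-call engineer is paged: Jun 23, 2006 + 9 weeks = Aug 25, 2006.
The incident channel is opened: Aug 25, 2006 + 19 days = Sep 13, 2006.
The fix is deployed: Sep 13, 2006 + 3 weeks = Oct 4, 2006.
The root cause is identified: Oct 1, 2006.
The incident is resolved: Oct 1, 2006 + 2 weeks = Oct 15, 2006.
Both prerequisites met — the fix is deployed (Oct 4, 2006), the incident is resolved (Oct 15, 2006); the later is Oct 15, 2006.
The postmortem is published: Oct 15, 2006 + 2 days = Oct 17, 2006.

Oct 17, 2006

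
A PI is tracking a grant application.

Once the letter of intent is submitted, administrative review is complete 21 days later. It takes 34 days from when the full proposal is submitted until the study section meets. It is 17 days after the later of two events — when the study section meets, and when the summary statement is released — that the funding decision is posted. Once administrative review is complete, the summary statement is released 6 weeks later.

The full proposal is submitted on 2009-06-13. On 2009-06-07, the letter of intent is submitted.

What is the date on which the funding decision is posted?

2009-08-26

The full proposal is submitted: Jun 13, 2009.
The study section meets: Jun 13, 2009 + 34 days = Jul 17, 2009.
The letter of intent is submitted: Jun 7, 2009.
Administrative review is complete: Jun 7, 2009 + 21 days = Jun 28, 2009.
The summary statement is released: Jun 28, 2009 + 6 weeks = Aug 9, 2009.
Both prerequisites met — the study section meets (Jul 17, 2009), the summary statement is released (Aug 9, 2009); the later is Aug 9, 2009.
The funding decision is posted: Aug 9, 2009 + 17 days = Aug 26, 2009.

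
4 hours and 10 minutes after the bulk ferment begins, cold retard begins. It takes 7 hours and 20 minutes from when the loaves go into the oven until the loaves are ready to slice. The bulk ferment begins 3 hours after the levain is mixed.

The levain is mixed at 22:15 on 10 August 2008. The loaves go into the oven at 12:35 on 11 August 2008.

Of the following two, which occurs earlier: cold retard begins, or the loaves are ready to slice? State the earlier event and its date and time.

Cold retard begins — 05:25 on 11 August 2008

The levain is mixed: 22:15 Aug 10, 2008.
The bulk ferment begins: 22:15 Aug 10, 2008 + 3h = 01:15 Aug 11, 2008.
Cold retard begins: 01:15 Aug 11, 2008 + 4h10m = 05:25 Aug 11, 2008.
The loaves go into the oven: 12:35 Aug 11, 2008.
The loaves are ready to slice: 12:35 Aug 11, 2008 + 7h20m = 19:55 Aug 11, 2008.
Comparing: cold retard begins at 05:25 Aug 11, 2008 vs the loaves are ready to slice at 19:55 Aug 11, 2008. Earlier: cold retard begins.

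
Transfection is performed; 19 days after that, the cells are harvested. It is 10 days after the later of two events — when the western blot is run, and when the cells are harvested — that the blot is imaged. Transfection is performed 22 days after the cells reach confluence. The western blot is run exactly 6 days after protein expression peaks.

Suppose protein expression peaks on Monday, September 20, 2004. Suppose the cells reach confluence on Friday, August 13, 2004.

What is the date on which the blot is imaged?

Wednesday, October 6, 2004

Protein expression peaks: Sep 20, 2004.
The western blot is run: Sep 20, 2004 + 6 days = Sep 26, 2004.
The cells reach confluence: Aug 13, 2004.
Transfection is performed: Aug 13, 2004 + 22 days = Sep 4, 2004.
The cells are harvested: Sep 4, 2004 + 19 days = Sep 23, 2004.
Both prerequisites met — the western blot is run (Sep 26, 2004), the cells are harvested (Sep 23, 2004); the later is Sep 26, 2004.
The blot is imaged: Sep 26, 2004 + 10 days = Oct 6, 2004.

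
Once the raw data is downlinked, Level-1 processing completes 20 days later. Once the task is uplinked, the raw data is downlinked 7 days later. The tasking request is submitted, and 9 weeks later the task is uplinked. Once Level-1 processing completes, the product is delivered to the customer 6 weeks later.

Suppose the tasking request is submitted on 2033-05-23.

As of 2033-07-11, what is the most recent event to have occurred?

The tasking request is submitted

The tasking request is submitted: May 23, 2033.
The task is uplinked: May 23, 2033 + 9 weeks = Jul 25, 2033.
The raw data is downlinked: Jul 25, 2033 + 7 days = Aug 1, 2033.
Level-1 processing completes: Aug 1, 2033 + 20 days = Aug 21, 2033.
The product is delivered to the customer: Aug 21, 2033 + 6 weeks = Oct 2, 2033.
Jul 11, 2033 falls between when the tasking request is submitted (May 23, 2033) and when the task is uplinked (Jul 25, 2033).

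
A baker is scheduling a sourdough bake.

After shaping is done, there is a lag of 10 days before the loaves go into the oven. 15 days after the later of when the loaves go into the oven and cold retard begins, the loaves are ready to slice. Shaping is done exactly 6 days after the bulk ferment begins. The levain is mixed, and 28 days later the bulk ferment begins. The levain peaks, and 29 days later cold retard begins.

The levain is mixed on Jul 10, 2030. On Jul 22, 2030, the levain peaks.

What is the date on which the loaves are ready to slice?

The levain is mixed: Jul 10, 2030.
The bulk ferment begins: Jul 10, 2030 + 28 days = Aug 7, 2030.
Shaping is done: Aug 7, 2030 + 6 days = Aug 13, 2030.
The loaves go into the oven: Aug 13, 2030 + 10 days = Aug 23, 2030.
The levain peaks: Jul 22, 2030.
Cold retard begins: Jul 22, 2030 + 29 days = Aug 20, 2030.
Both prerequisites met — the loaves go into the oven (Aug 23, 2030), cold retard begins (Aug 20, 2030); the later is Aug 23, 2030.
The loaves are ready to slice: Aug 23, 2030 + 15 days = Sep 7, 2030.

Sep 7, 2030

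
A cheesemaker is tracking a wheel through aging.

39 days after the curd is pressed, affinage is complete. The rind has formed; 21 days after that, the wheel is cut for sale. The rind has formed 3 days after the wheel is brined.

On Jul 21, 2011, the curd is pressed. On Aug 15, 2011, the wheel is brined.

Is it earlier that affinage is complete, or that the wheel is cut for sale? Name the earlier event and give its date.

Affinage is complete — Aug 29, 2011

The curd is pressed: Jul 21, 2011.
Affinage is complete: Jul 21, 2011 + 39 days = Aug 29, 2011.
The wheel is brined: Aug 15, 2011.
The rind has formed: Aug 15, 2011 + 3 days = Aug 18, 2011.
The wheel is cut for sale: Aug 18, 2011 + 21 days = Sep 8, 2011.
Comparing: affinage is complete on Aug 29, 2011 vs the wheel is cut for sale on Sep 8, 2011. Earlier: affinage is complete.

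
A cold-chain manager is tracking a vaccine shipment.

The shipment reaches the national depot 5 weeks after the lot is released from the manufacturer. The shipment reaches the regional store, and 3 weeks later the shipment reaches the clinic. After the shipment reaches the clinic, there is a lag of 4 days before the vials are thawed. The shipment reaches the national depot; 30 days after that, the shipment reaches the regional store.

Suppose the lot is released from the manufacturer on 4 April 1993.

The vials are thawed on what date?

The lot is released from the manufacturer: Apr 4, 1993.
The shipment reaches the national depot: Apr 4, 1993 + 5 weeks = May 9, 1993.
The shipment reaches the regional store: May 9, 1993 + 30 days = Jun 8, 1993.
The shipment reaches the clinic: Jun 8, 1993 + 3 weeks = Jun 29, 1993.
The vials are thawed: Jun 29, 1993 + 4 days = Jul 3, 1993.

3 July 1993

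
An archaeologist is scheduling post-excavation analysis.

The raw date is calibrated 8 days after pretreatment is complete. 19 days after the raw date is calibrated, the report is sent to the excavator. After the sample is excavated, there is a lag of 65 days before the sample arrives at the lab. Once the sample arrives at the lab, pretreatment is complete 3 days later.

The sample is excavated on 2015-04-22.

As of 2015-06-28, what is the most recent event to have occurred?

The sample arrives at the lab

The sample is excavated: Apr 22, 2015.
The sample arrives at the lab: Apr 22, 2015 + 65 days = Jun 26, 2015.
Pretreatment is complete: Jun 26, 2015 + 3 days = Jun 29, 2015.
The raw date is calibrated: Jun 29, 2015 + 8 days = Jul 7, 2015.
The report is sent to the excavator: Jul 7, 2015 + 19 days = Jul 26, 2015.
Jun 28, 2015 falls between when the sample arrives at the lab (Jun 26, 2015) and when pretreatment is complete (Jun 29, 2015).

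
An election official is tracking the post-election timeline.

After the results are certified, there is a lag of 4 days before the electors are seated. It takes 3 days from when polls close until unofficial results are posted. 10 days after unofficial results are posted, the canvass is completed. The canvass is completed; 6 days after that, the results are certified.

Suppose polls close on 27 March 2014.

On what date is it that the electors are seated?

Polls close: Mar 27, 2014.
Unofficial results are posted: Mar 27, 2014 + 3 days = Mar 30, 2014.
The canvass is completed: Mar 30, 2014 + 10 days = Apr 9, 2014.
The results are certified: Apr 9, 2014 + 6 days = Apr 15, 2014.
The electors are seated: Apr 15, 2014 + 4 days = Apr 19, 2014.

19 April 2014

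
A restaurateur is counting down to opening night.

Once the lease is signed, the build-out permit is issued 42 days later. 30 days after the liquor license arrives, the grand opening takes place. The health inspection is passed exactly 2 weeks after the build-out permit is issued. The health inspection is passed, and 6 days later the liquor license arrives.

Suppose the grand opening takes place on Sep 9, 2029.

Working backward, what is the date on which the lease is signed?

Jun 9, 2029

The grand opening takes place: Sep 9, 2029.
The liquor license arrives: Sep 9, 2029 − 30 days = Aug 10, 2029.
The health inspection is passed: Aug 10, 2029 − 6 days = Aug 4, 2029.
The build-out permit is issued: Aug 4, 2029 − 2 weeks = Jul 21, 2029.
The lease is signed: Jul 21, 2029 − 42 days = Jun 9, 2029.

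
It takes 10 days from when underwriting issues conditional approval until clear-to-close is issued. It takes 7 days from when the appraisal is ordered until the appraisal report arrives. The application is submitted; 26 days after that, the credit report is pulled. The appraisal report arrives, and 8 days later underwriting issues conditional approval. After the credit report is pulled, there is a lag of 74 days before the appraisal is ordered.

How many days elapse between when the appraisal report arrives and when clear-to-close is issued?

18 days

Causal path: the appraisal report arrives → underwriting issues conditional approval → clear-to-close is issued.
Total delay along the path: 8 + 10 = 18 days.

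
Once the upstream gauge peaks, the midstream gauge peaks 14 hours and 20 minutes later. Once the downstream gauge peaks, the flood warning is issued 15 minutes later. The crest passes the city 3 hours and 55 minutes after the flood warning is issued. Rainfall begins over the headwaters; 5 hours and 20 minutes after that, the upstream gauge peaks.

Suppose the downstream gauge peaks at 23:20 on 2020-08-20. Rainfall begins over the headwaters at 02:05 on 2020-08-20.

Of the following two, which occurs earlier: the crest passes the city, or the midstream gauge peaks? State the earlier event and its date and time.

The downstream gauge peaks: 23:20 Aug 20, 2020.
The flood warning is issued: 23:20 Aug 20, 2020 + 15m = 23:35 Aug 20, 2020.
The crest passes the city: 23:35 Aug 20, 2020 + 3h55m = 03:30 Aug 21, 2020.
Rainfall begins over the headwaters: 02:05 Aug 20, 2020.
The upstream gauge peaks: 02:05 Aug 20, 2020 + 5h20m = 07:25 Aug 20, 2020.
The midstream gauge peaks: 07:25 Aug 20, 2020 + 14h20m = 21:45 Aug 20, 2020.
Comparing: the crest passes the city at 03:30 Aug 21, 2020 vs the midstream gauge peaks at 21:45 Aug 20, 2020. Earlier: the midstream gauge peaks.

The midstream gauge peaks — 21:45 on 2020-08-20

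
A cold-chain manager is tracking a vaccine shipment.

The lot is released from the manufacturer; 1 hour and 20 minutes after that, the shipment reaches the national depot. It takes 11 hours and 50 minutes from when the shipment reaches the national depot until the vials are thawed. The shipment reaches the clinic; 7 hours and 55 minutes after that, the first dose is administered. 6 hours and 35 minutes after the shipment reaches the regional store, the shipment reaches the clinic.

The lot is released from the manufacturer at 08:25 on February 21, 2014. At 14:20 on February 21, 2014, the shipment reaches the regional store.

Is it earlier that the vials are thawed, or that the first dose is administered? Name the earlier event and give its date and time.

The lot is released from the manufacturer: 08:25 Feb 21, 2014.
The shipment reaches the national depot: 08:25 Feb 21, 2014 + 1h20m = 09:45 Feb 21, 2014.
The vials are thawed: 09:45 Feb 21, 2014 + 11h50m = 21:35 Feb 21, 2014.
The shipment reaches the regional store: 14:20 Feb 21, 2014.
The shipment reaches the clinic: 14:20 Feb 21, 2014 + 6h35m = 20:55 Feb 21, 2014.
The first dose is administered: 20:55 Feb 21, 2014 + 7h55m = 04:50 Feb 22, 2014.
Comparing: the vials are thawed at 21:35 Feb 21, 2014 vs the first dose is administered at 04:50 Feb 22, 2014. Earlier: the vials are thawed.

The vials are thawed — 21:35 on February 21, 2014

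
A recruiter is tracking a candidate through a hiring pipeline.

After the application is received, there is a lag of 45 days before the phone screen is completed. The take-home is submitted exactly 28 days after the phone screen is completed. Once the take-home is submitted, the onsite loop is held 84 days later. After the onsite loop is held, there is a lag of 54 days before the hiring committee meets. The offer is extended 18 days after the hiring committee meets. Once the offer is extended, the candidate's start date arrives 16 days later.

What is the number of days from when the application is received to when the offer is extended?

229 days

Causal path: the application is received → the phone screen is completed → the take-home is submitted → the onsite loop is held → the hiring committee meets → the offer is extended.
Total delay along the path: 45 + 28 + 84 + 54 + 18 = 229 days.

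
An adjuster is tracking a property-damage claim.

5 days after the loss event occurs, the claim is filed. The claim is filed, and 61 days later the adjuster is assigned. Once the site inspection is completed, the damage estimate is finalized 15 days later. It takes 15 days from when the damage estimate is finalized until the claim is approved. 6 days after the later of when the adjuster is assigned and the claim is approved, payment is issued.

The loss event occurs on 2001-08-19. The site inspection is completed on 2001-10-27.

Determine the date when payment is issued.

2001-12-02

The loss event occurs: Aug 19, 2001.
The claim is filed: Aug 19, 2001 + 5 days = Aug 24, 2001.
The adjuster is assigned: Aug 24, 2001 + 61 days = Oct 24, 2001.
The site inspection is completed: Oct 27, 2001.
The damage estimate is finalized: Oct 27, 2001 + 15 days = Nov 11, 2001.
The claim is approved: Nov 11, 2001 + 15 days = Nov 26, 2001.
Both prerequisites met — the adjuster is assigned (Oct 24, 2001), the claim is approved (Nov 26, 2001); the later is Nov 26, 2001.
Payment is issued: Nov 26, 2001 + 6 days = Dec 2, 2001.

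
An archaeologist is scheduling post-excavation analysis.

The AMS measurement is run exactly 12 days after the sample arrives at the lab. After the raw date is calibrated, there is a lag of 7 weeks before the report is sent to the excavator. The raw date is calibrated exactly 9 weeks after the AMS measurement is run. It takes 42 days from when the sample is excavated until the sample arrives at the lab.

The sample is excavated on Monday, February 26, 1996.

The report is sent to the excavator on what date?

The sample is excavated: Feb 26, 1996.
The sample arrives at the lab: Feb 26, 1996 + 42 days = Apr 8, 1996.
The AMS measurement is run: Apr 8, 1996 + 12 days = Apr 20, 1996.
The raw date is calibrated: Apr 20, 1996 + 9 weeks = Jun 22, 1996.
The report is sent to the excavator: Jun 22, 1996 + 7 weeks = Aug 10, 1996.

Saturday, August 10, 1996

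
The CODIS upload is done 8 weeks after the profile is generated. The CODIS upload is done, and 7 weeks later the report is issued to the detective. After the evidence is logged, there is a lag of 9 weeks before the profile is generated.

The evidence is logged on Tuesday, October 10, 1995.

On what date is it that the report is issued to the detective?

Tuesday, March 26, 1996

The evidence is logged: Oct 10, 1995.
The profile is generated: Oct 10, 1995 + 9 weeks = Dec 12, 1995.
The CODIS upload is done: Dec 12, 1995 + 8 weeks = Feb 6, 1996.
The report is issued to the detective: Feb 6, 1996 + 7 weeks = Mar 26, 1996.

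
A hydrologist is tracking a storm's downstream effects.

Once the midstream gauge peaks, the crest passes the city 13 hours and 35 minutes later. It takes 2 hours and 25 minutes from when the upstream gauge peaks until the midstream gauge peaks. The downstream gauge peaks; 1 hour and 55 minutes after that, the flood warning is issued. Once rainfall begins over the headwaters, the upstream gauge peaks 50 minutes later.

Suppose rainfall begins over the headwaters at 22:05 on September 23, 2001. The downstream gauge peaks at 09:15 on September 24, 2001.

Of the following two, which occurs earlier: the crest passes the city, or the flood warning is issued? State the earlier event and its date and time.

The flood warning is issued — 11:10 on September 24, 2001

Rainfall begins over the headwaters: 22:05 Sep 23, 2001.
The upstream gauge peaks: 22:05 Sep 23, 2001 + 50m = 22:55 Sep 23, 2001.
The midstream gauge peaks: 22:55 Sep 23, 2001 + 2h25m = 01:20 Sep 24, 2001.
The crest passes the city: 01:20 Sep 24, 2001 + 13h35m = 14:55 Sep 24, 2001.
The downstream gauge peaks: 09:15 Sep 24, 2001.
The flood warning is issued: 09:15 Sep 24, 2001 + 1h55m = 11:10 Sep 24, 2001.
Comparing: the crest passes the city at 14:55 Sep 24, 2001 vs the flood warning is issued at 11:10 Sep 24, 2001. Earlier: the flood warning is issued.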